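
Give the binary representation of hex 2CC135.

Convert each hex digit to 4 bits:
  2 = 0010
  C = 1100
  C = 1100
  1 = 0001
  3 = 0011
  5 = 0101
Concatenate: 001011001100000100110101



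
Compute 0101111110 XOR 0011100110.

XOR: 1 when bits differ
  0101111110
^ 0011100110
------------
  0110011000
Decimal: 382 ^ 230 = 408



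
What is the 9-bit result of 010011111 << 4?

Original: 010011111 (decimal 159)
Shift left by 4 positions
Append 4 zeros on the right and drop the 4 high bits that overflow the 9-bit width
Result: 111110000 (decimal 496)
Equivalent: 159 << 4 = 159 × 2^4 = 2544, truncated to 9 bits = 496



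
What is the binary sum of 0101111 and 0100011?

Add column by column from the right: bit + bit + carry-in; write the sum mod 2, carry 1 when the sum is 2 or 3.
carry:  1011110
        0101111
+       0100011
---------------
       01010010
(the carry out of the leftmost column, 0, becomes the leading bit)
Decimal check:
  0101111 = 32 + 8 + 4 + 2 + 1 = 47
  0100011 = 32 + 2 + 1 = 35
  47 + 35 = 82, and 01010010 = 64 + 16 + 2 = 82 ✓



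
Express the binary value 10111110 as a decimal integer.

Sum of powers of 2 for each 1-bit:
2^1 + 2^2 + 2^3 + 2^4 + 2^5 + 2^7
= 2 + 4 + 8 + 16 + 32 + 128
= 190



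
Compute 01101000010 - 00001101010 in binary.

Method 1 - Direct subtraction (column by column from the right: bit − bit − borrow-in; if negative, add 2 and borrow 1 from the next column):
borrow: 00111110000
        01101000010
-       00001101010
-------------------
        01011011000

Method 2 - Add two's complement:
Two's complement of 00001101010: invert → 11110010101, add 1 → 11110010110
  01101000010
+ 11110010110
-------------
 101011011000  (end carry out of the top bit = 1)
Discarding the end carry: 01011011000
Decimal check:
  01101000010 = 512 + 256 + 64 + 2 = 834
  00001101010 = 64 + 32 + 8 + 2 = 106
  834 - 106 = 728, and 01011011000 = 512 + 128 + 64 + 16 + 8 = 728 ✓



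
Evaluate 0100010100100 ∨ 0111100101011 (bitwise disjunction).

OR: 1 when either bit is 1
  0100010100100
| 0111100101011
---------------
  0111110101111
Decimal: 2212 | 3883 = 4015



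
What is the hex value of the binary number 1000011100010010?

Group into 4-bit nibbles from right:
  1000 = 8
  0111 = 7
  0001 = 1
  0010 = 2
Result: 8712



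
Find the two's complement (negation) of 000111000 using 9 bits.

Original: 000111000
Step 1 - Invert all bits: 111000111
Step 2 - Add 1: 111001000
Verification: 000111000 + 111001000 = 1000000000; discarding the end carry (carry out of the top bit) leaves the 9-bit value 000000000, as required for x + (-x)



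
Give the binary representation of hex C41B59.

Convert each hex digit to 4 bits:
  C = 1100
  4 = 0100
  1 = 0001
  B = 1011
  5 = 0101
  9 = 1001
Concatenate: 110001000001101101011001



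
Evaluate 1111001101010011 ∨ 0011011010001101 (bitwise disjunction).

OR: 1 when either bit is 1
  1111001101010011
| 0011011010001101
------------------
  1111011111011111
Decimal: 62291 | 13965 = 63455



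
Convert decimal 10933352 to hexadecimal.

Using repeated division by 16 (digits 10–15 are A–F):
10933352 ÷ 16 = 683334 remainder 8
683334 ÷ 16 = 42708 remainder 6
42708 ÷ 16 = 2669 remainder 4
2669 ÷ 16 = 166 remainder 13 (D)
166 ÷ 16 = 10 remainder 6
10 ÷ 16 = 0 remainder 10 (A)
Reading remainders bottom to top: A6D468



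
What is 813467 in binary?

Using repeated division by 2:
813467 ÷ 2 = 406733 remainder 1
406733 ÷ 2 = 203366 remainder 1
203366 ÷ 2 = 101683 remainder 0
101683 ÷ 2 = 50841 remainder 1
50841 ÷ 2 = 25420 remainder 1
25420 ÷ 2 = 12710 remainder 0
12710 ÷ 2 = 6355 remainder 0
6355 ÷ 2 = 3177 remainder 1
3177 ÷ 2 = 1588 remainder 1
1588 ÷ 2 = 794 remainder 0
794 ÷ 2 = 397 remainder 0
397 ÷ 2 = 198 remainder 1
198 ÷ 2 = 99 remainder 0
99 ÷ 2 = 49 remainder 1
49 ÷ 2 = 24 remainder 1
24 ÷ 2 = 12 remainder 0
12 ÷ 2 = 6 remainder 0
6 ÷ 2 = 3 remainder 0
3 ÷ 2 = 1 remainder 1
1 ÷ 2 = 0 remainder 1
Reading remainders bottom to top: 11000110100110011011



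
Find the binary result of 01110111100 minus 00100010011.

Method 1 - Direct subtraction (column by column from the right: bit − bit − borrow-in; if negative, add 2 and borrow 1 from the next column):
borrow: 00000000110
        01110111100
-       00100010011
-------------------
        01010101001

Method 2 - Add two's complement:
Two's complement of 00100010011: invert → 11011101100, add 1 → 11011101101
  01110111100
+ 11011101101
-------------
 101010101001  (end carry out of the top bit = 1)
Discarding the end carry: 01010101001
Decimal check:
  01110111100 = 512 + 256 + 128 + 32 + 16 + 8 + 4 = 956
  00100010011 = 256 + 16 + 2 + 1 = 275
  956 - 275 = 681, and 01010101001 = 512 + 128 + 32 + 8 + 1 = 681 ✓



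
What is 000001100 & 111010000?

AND: 1 only when both bits are 1
  000001100
& 111010000
-----------
  000000000
Decimal: 12 & 464 = 0



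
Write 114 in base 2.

Using repeated division by 2:
114 ÷ 2 = 57 remainder 0
57 ÷ 2 = 28 remainder 1
28 ÷ 2 = 14 remainder 0
14 ÷ 2 = 7 remainder 0
7 ÷ 2 = 3 remainder 1
3 ÷ 2 = 1 remainder 1
1 ÷ 2 = 0 remainder 1
Reading remainders bottom to top: 1110010



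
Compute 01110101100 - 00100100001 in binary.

Method 1 - Direct subtraction (column by column from the right: bit − bit − borrow-in; if negative, add 2 and borrow 1 from the next column):
borrow: 00000000110
        01110101100
-       00100100001
-------------------
        01010001011

Method 2 - Add two's complement:
Two's complement of 00100100001: invert → 11011011110, add 1 → 11011011111
  01110101100
+ 11011011111
-------------
 101010001011  (end carry out of the top bit = 1)
Discarding the end carry: 01010001011
Decimal check:
  01110101100 = 512 + 256 + 128 + 32 + 8 + 4 = 940
  00100100001 = 256 + 32 + 1 = 289
  940 - 289 = 651, and 01010001011 = 512 + 128 + 8 + 2 + 1 = 651 ✓



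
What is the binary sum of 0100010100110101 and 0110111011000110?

Add column by column from the right: bit + bit + carry-in; write the sum mod 2, carry 1 when the sum is 2 or 3.
carry:  1001100000001000
        0100010100110101
+       0110111011000110
------------------------
       01011001111111011
(the carry out of the leftmost column, 0, becomes the leading bit)
Decimal check:
  0100010100110101 = 16384 + 1024 + 256 + 32 + 16 + 4 + 1 = 17717
  0110111011000110 = 16384 + 8192 + 2048 + 1024 + 512 + 128 + 64 + 4 + 2 = 28358
  17717 + 28358 = 46075, and 01011001111111011 = 32768 + 8192 + 4096 + 512 + 256 + 128 + 64 + 32 + 16 + 8 + 2 + 1 = 46075 ✓



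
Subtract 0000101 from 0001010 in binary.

Method 1 - Direct subtraction (column by column from the right: bit − bit − borrow-in; if negative, add 2 and borrow 1 from the next column):
borrow: 0001010
        0001010
-       0000101
---------------
        0000101

Method 2 - Add two's complement:
Two's complement of 0000101: invert → 1111010, add 1 → 1111011
  0001010
+ 1111011
---------
 10000101  (end carry out of the top bit = 1)
Discarding the end carry: 0000101
Decimal check:
  0001010 = 8 + 2 = 10
  0000101 = 4 + 1 = 5
  10 - 5 = 5, and 0000101 = 4 + 1 = 5 ✓



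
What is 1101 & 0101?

AND: 1 only when both bits are 1
  1101
& 0101
------
  0101
Decimal: 13 & 5 = 5



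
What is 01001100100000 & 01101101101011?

AND: 1 only when both bits are 1
  01001100100000
& 01101101101011
----------------
  01001100100000
Decimal: 4896 & 7019 = 4896



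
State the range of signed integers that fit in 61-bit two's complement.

For 61-bit two's complement:
Minimum: -2^60 = -1152921504606846976
Maximum: 2^60 - 1 = 1152921504606846975



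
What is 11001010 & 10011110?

AND: 1 only when both bits are 1
  11001010
& 10011110
----------
  10001010
Decimal: 202 & 158 = 138



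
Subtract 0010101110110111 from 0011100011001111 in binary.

Method 1 - Direct subtraction (column by column from the right: bit − bit − borrow-in; if negative, add 2 and borrow 1 from the next column):
borrow: 0001111001100000
        0011100011001111
-       0010101110110111
------------------------
        0000110100011000

Method 2 - Add two's complement:
Two's complement of 0010101110110111: invert → 1101010001001000, add 1 → 1101010001001001
  0011100011001111
+ 1101010001001001
------------------
 10000110100011000  (end carry out of the top bit = 1)
Discarding the end carry: 0000110100011000
Decimal check:
  0011100011001111 = 8192 + 4096 + 2048 + 128 + 64 + 8 + 4 + 2 + 1 = 14543
  0010101110110111 = 8192 + 2048 + 512 + 256 + 128 + 32 + 16 + 4 + 2 + 1 = 11191
  14543 - 11191 = 3352, and 0000110100011000 = 2048 + 1024 + 256 + 16 + 8 = 3352 ✓



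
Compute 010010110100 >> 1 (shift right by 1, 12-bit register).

Original: 010010110100 (decimal 1204)
Shift right by 1 position
Drop the 1 low bit; fill with zero on the left
Result: 001001011010 (decimal 602)
Equivalent: 1204 >> 1 = 1204 ÷ 2^1 = 602



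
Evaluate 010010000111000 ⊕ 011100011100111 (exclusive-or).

XOR: 1 when bits differ
  010010000111000
^ 011100011100111
-----------------
  001110011011111
Decimal: 9272 ^ 14567 = 7391



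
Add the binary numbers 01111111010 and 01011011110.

Add column by column from the right: bit + bit + carry-in; write the sum mod 2, carry 1 when the sum is 2 or 3.
carry:  11111111100
        01111111010
+       01011011110
-------------------
       011011011000
(the carry out of the leftmost column, 0, becomes the leading bit)
Decimal check:
  01111111010 = 512 + 256 + 128 + 64 + 32 + 16 + 8 + 2 = 1018
  01011011110 = 512 + 128 + 64 + 16 + 8 + 4 + 2 = 734
  1018 + 734 = 1752, and 011011011000 = 1024 + 512 + 128 + 64 + 16 + 8 = 1752 ✓



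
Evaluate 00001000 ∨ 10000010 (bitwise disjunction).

OR: 1 when either bit is 1
  00001000
| 10000010
----------
  10001010
Decimal: 8 | 130 = 138



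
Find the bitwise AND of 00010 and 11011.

AND: 1 only when both bits are 1
  00010
& 11011
-------
  00010
Decimal: 2 & 27 = 2



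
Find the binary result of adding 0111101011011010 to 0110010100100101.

Add column by column from the right: bit + bit + carry-in; write the sum mod 2, carry 1 when the sum is 2 or 3.
carry:  1100000000000000
        0111101011011010
+       0110010100100101
------------------------
       01101111111111111
(the carry out of the leftmost column, 0, becomes the leading bit)
Decimal check:
  0111101011011010 = 16384 + 8192 + 4096 + 2048 + 512 + 128 + 64 + 16 + 8 + 2 = 31450
  0110010100100101 = 16384 + 8192 + 1024 + 256 + 32 + 4 + 1 = 25893
  31450 + 25893 = 57343, and 01101111111111111 = 32768 + 16384 + 4096 + 2048 + 1024 + 512 + 256 + 128 + 64 + 32 + 16 + 8 + 4 + 2 + 1 = 57343 ✓



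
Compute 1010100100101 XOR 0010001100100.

XOR: 1 when bits differ
  1010100100101
^ 0010001100100
---------------
  1000101000001
Decimal: 5413 ^ 1124 = 4417



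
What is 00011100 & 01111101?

AND: 1 only when both bits are 1
  00011100
& 01111101
----------
  00011100
Decimal: 28 & 125 = 28



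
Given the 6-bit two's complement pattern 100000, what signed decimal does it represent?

Binary: 100000
Sign bit: 1 (negative)
Invert: 011111
Add 1:  100000
Magnitude: 100000 = 32
Value: -32



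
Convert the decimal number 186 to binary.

Using repeated division by 2:
186 ÷ 2 = 93 remainder 0
93 ÷ 2 = 46 remainder 1
46 ÷ 2 = 23 remainder 0
23 ÷ 2 = 11 remainder 1
11 ÷ 2 = 5 remainder 1
5 ÷ 2 = 2 remainder 1
2 ÷ 2 = 1 remainder 0
1 ÷ 2 = 0 remainder 1
Reading remainders bottom to top: 10111010



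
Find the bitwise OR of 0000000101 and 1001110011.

OR: 1 when either bit is 1
  0000000101
| 1001110011
------------
  1001110111
Decimal: 5 | 627 = 631



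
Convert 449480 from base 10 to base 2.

Using repeated division by 2:
449480 ÷ 2 = 224740 remainder 0
224740 ÷ 2 = 112370 remainder 0
112370 ÷ 2 = 56185 remainder 0
56185 ÷ 2 = 28092 remainder 1
28092 ÷ 2 = 14046 remainder 0
14046 ÷ 2 = 7023 remainder 0
7023 ÷ 2 = 3511 remainder 1
3511 ÷ 2 = 1755 remainder 1
1755 ÷ 2 = 877 remainder 1
877 ÷ 2 = 438 remainder 1
438 ÷ 2 = 219 remainder 0
219 ÷ 2 = 109 remainder 1
109 ÷ 2 = 54 remainder 1
54 ÷ 2 = 27 remainder 0
27 ÷ 2 = 13 remainder 1
13 ÷ 2 = 6 remainder 1
6 ÷ 2 = 3 remainder 0
3 ÷ 2 = 1 remainder 1
1 ÷ 2 = 0 remainder 1
Reading remainders bottom to top: 1101101101111001000



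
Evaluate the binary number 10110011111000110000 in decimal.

Sum of powers of 2 for each 1-bit:
2^4 + 2^5 + 2^9 + 2^10 + 2^11 + 2^12 + 2^13 + 2^16 + 2^17 + 2^19
= 16 + 32 + 512 + 1024 + 2048 + 4096 + 8192 + 65536 + 131072 + 524288
= 736816



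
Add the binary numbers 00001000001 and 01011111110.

Add column by column from the right: bit + bit + carry-in; write the sum mod 2, carry 1 when the sum is 2 or 3.
carry:  00110000000
        00001000001
+       01011111110
-------------------
       001100111111
(the carry out of the leftmost column, 0, becomes the leading bit)
Decimal check:
  00001000001 = 64 + 1 = 65
  01011111110 = 512 + 128 + 64 + 32 + 16 + 8 + 4 + 2 = 766
  65 + 766 = 831, and 001100111111 = 512 + 256 + 32 + 16 + 8 + 4 + 2 + 1 = 831 ✓



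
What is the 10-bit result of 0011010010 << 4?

Original: 0011010010 (decimal 210)
Shift left by 4 positions
Append 4 zeros on the right and drop the 4 high bits that overflow the 10-bit width
Result: 0100100000 (decimal 288)
Equivalent: 210 << 4 = 210 × 2^4 = 3360, truncated to 10 bits = 288



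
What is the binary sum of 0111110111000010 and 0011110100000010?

Add column by column from the right: bit + bit + carry-in; write the sum mod 2, carry 1 when the sum is 2 or 3.
carry:  1111101000000100
        0111110111000010
+       0011110100000010
------------------------
       01011101011000100
(the carry out of the leftmost column, 0, becomes the leading bit)
Decimal check:
  0111110111000010 = 16384 + 8192 + 4096 + 2048 + 1024 + 256 + 128 + 64 + 2 = 32194
  0011110100000010 = 8192 + 4096 + 2048 + 1024 + 256 + 2 = 15618
  32194 + 15618 = 47812, and 01011101011000100 = 32768 + 8192 + 4096 + 2048 + 512 + 128 + 64 + 4 = 47812 ✓



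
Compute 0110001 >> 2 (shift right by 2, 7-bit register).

Original: 0110001 (decimal 49)
Shift right by 2 positions
Drop the 2 low bits; fill with zeros on the left
Result: 0001100 (decimal 12)
Equivalent: 49 >> 2 = 49 ÷ 2^2 = 12



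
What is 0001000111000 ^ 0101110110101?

XOR: 1 when bits differ
  0001000111000
^ 0101110110101
---------------
  0100110001101
Decimal: 568 ^ 2997 = 2445



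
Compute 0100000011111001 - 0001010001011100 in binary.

Method 1 - Direct subtraction (column by column from the right: bit − bit − borrow-in; if negative, add 2 and borrow 1 from the next column):
borrow: 0111100000111000
        0100000011111001
-       0001010001011100
------------------------
        0010110010011101

Method 2 - Add two's complement:
Two's complement of 0001010001011100: invert → 1110101110100011, add 1 → 1110101110100100
  0100000011111001
+ 1110101110100100
------------------
 10010110010011101  (end carry out of the top bit = 1)
Discarding the end carry: 0010110010011101
Decimal check:
  0100000011111001 = 16384 + 128 + 64 + 32 + 16 + 8 + 1 = 16633
  0001010001011100 = 4096 + 1024 + 64 + 16 + 8 + 4 = 5212
  16633 - 5212 = 11421, and 0010110010011101 = 8192 + 2048 + 1024 + 128 + 16 + 8 + 4 + 1 = 11421 ✓



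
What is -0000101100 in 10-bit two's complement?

Original: 0000101100
Step 1 - Invert all bits: 1111010011
Step 2 - Add 1: 1111010100
Verification: 0000101100 + 1111010100 = 10000000000; discarding the end carry (carry out of the top bit) leaves the 10-bit value 0000000000, as required for x + (-x)



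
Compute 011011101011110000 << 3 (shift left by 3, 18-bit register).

Original: 011011101011110000 (decimal 113392)
Shift left by 3 positions
Append 3 zeros on the right and drop the 3 high bits that overflow the 18-bit width
Result: 011101011110000000 (decimal 120704)
Equivalent: 113392 << 3 = 113392 × 2^3 = 907136, truncated to 18 bits = 120704



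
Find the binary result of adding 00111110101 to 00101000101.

Add column by column from the right: bit + bit + carry-in; write the sum mod 2, carry 1 when the sum is 2 or 3.
carry:  01110001010
        00111110101
+       00101000101
-------------------
       001100111010
(the carry out of the leftmost column, 0, becomes the leading bit)
Decimal check:
  00111110101 = 256 + 128 + 64 + 32 + 16 + 4 + 1 = 501
  00101000101 = 256 + 64 + 4 + 1 = 325
  501 + 325 = 826, and 001100111010 = 512 + 256 + 32 + 16 + 8 + 2 = 826 ✓



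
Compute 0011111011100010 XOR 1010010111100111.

XOR: 1 when bits differ
  0011111011100010
^ 1010010111100111
------------------
  1001101100000101
Decimal: 16098 ^ 42471 = 39685



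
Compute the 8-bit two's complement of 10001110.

Original (sign bit 1, negative): 10001110
Step 1 - Invert all bits: 01110001
Step 2 - Add 1: 01110010
Verification: 10001110 + 01110010 = 100000000; discarding the end carry (carry out of the top bit) leaves the 8-bit value 00000000, as required for x + (-x)



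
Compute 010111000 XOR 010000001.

XOR: 1 when bits differ
  010111000
^ 010000001
-----------
  000111001
Decimal: 184 ^ 129 = 57



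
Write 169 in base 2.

Using repeated division by 2:
169 ÷ 2 = 84 remainder 1
84 ÷ 2 = 42 remainder 0
42 ÷ 2 = 21 remainder 0
21 ÷ 2 = 10 remainder 1
10 ÷ 2 = 5 remainder 0
5 ÷ 2 = 2 remainder 1
2 ÷ 2 = 1 remainder 0
1 ÷ 2 = 0 remainder 1
Reading remainders bottom to top: 10101001



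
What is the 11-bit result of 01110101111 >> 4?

Original: 01110101111 (decimal 943)
Shift right by 4 positions
Drop the 4 low bits; fill with zeros on the left
Result: 00000111010 (decimal 58)
Equivalent: 943 >> 4 = 943 ÷ 2^4 = 58



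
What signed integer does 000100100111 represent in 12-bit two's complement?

Binary: 000100100111
Sign bit: 0 (non-negative)
Read directly as an unsigned value:
000100100111 = 256 + 32 + 4 + 2 + 1 = 295
Value: 295



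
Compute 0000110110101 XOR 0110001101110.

XOR: 1 when bits differ
  0000110110101
^ 0110001101110
---------------
  0110111011011
Decimal: 437 ^ 3182 = 3547



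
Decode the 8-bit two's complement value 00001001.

Binary: 00001001
Sign bit: 0 (non-negative)
Read directly as an unsigned value:
00001001 = 8 + 1 = 9
Value: 9



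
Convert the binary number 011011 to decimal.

Sum of powers of 2 for each 1-bit:
2^0 + 2^1 + 2^3 + 2^4
= 1 + 2 + 8 + 16
= 27



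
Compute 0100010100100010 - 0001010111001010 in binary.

Method 1 - Direct subtraction (column by column from the right: bit − bit − borrow-in; if negative, add 2 and borrow 1 from the next column):
borrow: 0111111110110000
        0100010100100010
-       0001010111001010
------------------------
        0010111101011000

Method 2 - Add two's complement:
Two's complement of 0001010111001010: invert → 1110101000110101, add 1 → 1110101000110110
  0100010100100010
+ 1110101000110110
------------------
 10010111101011000  (end carry out of the top bit = 1)
Discarding the end carry: 0010111101011000
Decimal check:
  0100010100100010 = 16384 + 1024 + 256 + 32 + 2 = 17698
  0001010111001010 = 4096 + 1024 + 256 + 128 + 64 + 8 + 2 = 5578
  17698 - 5578 = 12120, and 0010111101011000 = 8192 + 2048 + 1024 + 512 + 256 + 64 + 16 + 8 = 12120 ✓



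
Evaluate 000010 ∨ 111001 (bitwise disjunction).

OR: 1 when either bit is 1
  000010
| 111001
--------
  111011
Decimal: 2 | 57 = 59



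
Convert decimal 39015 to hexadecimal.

Using repeated division by 16 (digits 10–15 are A–F):
39015 ÷ 16 = 2438 remainder 7
2438 ÷ 16 = 152 remainder 6
152 ÷ 16 = 9 remainder 8
9 ÷ 16 = 0 remainder 9
Reading remainders bottom to top: 9867



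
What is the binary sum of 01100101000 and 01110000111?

Add column by column from the right: bit + bit + carry-in; write the sum mod 2, carry 1 when the sum is 2 or 3.
carry:  11000000000
        01100101000
+       01110000111
-------------------
       011010101111
(the carry out of the leftmost column, 0, becomes the leading bit)
Decimal check:
  01100101000 = 512 + 256 + 32 + 8 = 808
  01110000111 = 512 + 256 + 128 + 4 + 2 + 1 = 903
  808 + 903 = 1711, and 011010101111 = 1024 + 512 + 128 + 32 + 8 + 4 + 2 + 1 = 1711 ✓



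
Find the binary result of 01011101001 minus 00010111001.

Method 1 - Direct subtraction (column by column from the right: bit − bit − borrow-in; if negative, add 2 and borrow 1 from the next column):
borrow: 00001100000
        01011101001
-       00010111001
-------------------
        01000110000

Method 2 - Add two's complement:
Two's complement of 00010111001: invert → 11101000110, add 1 → 11101000111
  01011101001
+ 11101000111
-------------
 101000110000  (end carry out of the top bit = 1)
Discarding the end carry: 01000110000
Decimal check:
  01011101001 = 512 + 128 + 64 + 32 + 8 + 1 = 745
  00010111001 = 128 + 32 + 16 + 8 + 1 = 185
  745 - 185 = 560, and 01000110000 = 512 + 32 + 16 = 560 ✓



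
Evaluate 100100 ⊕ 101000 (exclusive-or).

XOR: 1 when bits differ
  100100
^ 101000
--------
  001100
Decimal: 36 ^ 40 = 12



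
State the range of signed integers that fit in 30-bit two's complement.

For 30-bit two's complement:
Minimum: -2^29 = -536870912
Maximum: 2^29 - 1 = 536870911



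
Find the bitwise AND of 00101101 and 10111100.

AND: 1 only when both bits are 1
  00101101
& 10111100
----------
  00101100
Decimal: 45 & 188 = 44



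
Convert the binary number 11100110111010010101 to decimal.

Sum of powers of 2 for each 1-bit:
2^0 + 2^2 + 2^4 + 2^7 + 2^9 + 2^10 + 2^11 + 2^13 + 2^14 + 2^17 + 2^18 + 2^19
= 1 + 4 + 16 + 128 + 512 + 1024 + 2048 + 8192 + 16384 + 131072 + 262144 + 524288
= 945813



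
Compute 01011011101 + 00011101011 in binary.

Add column by column from the right: bit + bit + carry-in; write the sum mod 2, carry 1 when the sum is 2 or 3.
carry:  00111111110
        01011011101
+       00011101011
-------------------
       001111001000
(the carry out of the leftmost column, 0, becomes the leading bit)
Decimal check:
  01011011101 = 512 + 128 + 64 + 16 + 8 + 4 + 1 = 733
  00011101011 = 128 + 64 + 32 + 8 + 2 + 1 = 235
  733 + 235 = 968, and 001111001000 = 512 + 256 + 128 + 64 + 8 = 968 ✓



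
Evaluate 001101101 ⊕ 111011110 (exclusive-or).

XOR: 1 when bits differ
  001101101
^ 111011110
-----------
  110110011
Decimal: 109 ^ 478 = 435



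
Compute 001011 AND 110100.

AND: 1 only when both bits are 1
  001011
& 110100
--------
  000000
Decimal: 11 & 52 = 0



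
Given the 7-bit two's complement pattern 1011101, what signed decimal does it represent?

Binary: 1011101
Sign bit: 1 (negative)
Invert: 0100010
Add 1:  0100011
Magnitude: 0100011 = 32 + 2 + 1 = 35
Value: -35



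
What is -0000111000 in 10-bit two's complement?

Original: 0000111000
Step 1 - Invert all bits: 1111000111
Step 2 - Add 1: 1111001000
Verification: 0000111000 + 1111001000 = 10000000000; discarding the end carry (carry out of the top bit) leaves the 10-bit value 0000000000, as required for x + (-x)



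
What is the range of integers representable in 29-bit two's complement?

For 29-bit two's complement:
Minimum: -2^28 = -268435456
Maximum: 2^28 - 1 = 268435455



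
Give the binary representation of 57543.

Using repeated division by 2:
57543 ÷ 2 = 28771 remainder 1
28771 ÷ 2 = 14385 remainder 1
14385 ÷ 2 = 7192 remainder 1
7192 ÷ 2 = 3596 remainder 0
3596 ÷ 2 = 1798 remainder 0
1798 ÷ 2 = 899 remainder 0
899 ÷ 2 = 449 remainder 1
449 ÷ 2 = 224 remainder 1
224 ÷ 2 = 112 remainder 0
112 ÷ 2 = 56 remainder 0
56 ÷ 2 = 28 remainder 0
28 ÷ 2 = 14 remainder 0
14 ÷ 2 = 7 remainder 0
7 ÷ 2 = 3 remainder 1
3 ÷ 2 = 1 remainder 1
1 ÷ 2 = 0 remainder 1
Reading remainders bottom to top: 1110000011000111



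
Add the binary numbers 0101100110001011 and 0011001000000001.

Add column by column from the right: bit + bit + carry-in; write the sum mod 2, carry 1 when the sum is 2 or 3.
carry:  1110000000000110
        0101100110001011
+       0011001000000001
------------------------
       01000101110001100
(the carry out of the leftmost column, 0, becomes the leading bit)
Decimal check:
  0101100110001011 = 16384 + 4096 + 2048 + 256 + 128 + 8 + 2 + 1 = 22923
  0011001000000001 = 8192 + 4096 + 512 + 1 = 12801
  22923 + 12801 = 35724, and 01000101110001100 = 32768 + 2048 + 512 + 256 + 128 + 8 + 4 = 35724 ✓



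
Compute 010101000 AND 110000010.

AND: 1 only when both bits are 1
  010101000
& 110000010
-----------
  010000000
Decimal: 168 & 386 = 128



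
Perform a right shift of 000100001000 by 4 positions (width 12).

Original: 000100001000 (decimal 264)
Shift right by 4 positions
Drop the 4 low bits; fill with zeros on the left
Result: 000000010000 (decimal 16)
Equivalent: 264 >> 4 = 264 ÷ 2^4 = 16



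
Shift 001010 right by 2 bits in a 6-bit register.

Original: 001010 (decimal 10)
Shift right by 2 positions
Drop the 2 low bits; fill with zeros on the left
Result: 000010 (decimal 2)
Equivalent: 10 >> 2 = 10 ÷ 2^2 = 2



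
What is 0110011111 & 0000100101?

AND: 1 only when both bits are 1
  0110011111
& 0000100101
------------
  0000000101
Decimal: 415 & 37 = 5



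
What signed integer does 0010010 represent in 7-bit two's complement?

Binary: 0010010
Sign bit: 0 (non-negative)
Read directly as an unsigned value:
0010010 = 16 + 2 = 18
Value: 18



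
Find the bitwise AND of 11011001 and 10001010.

AND: 1 only when both bits are 1
  11011001
& 10001010
----------
  10001000
Decimal: 217 & 138 = 136



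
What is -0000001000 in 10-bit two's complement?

Original: 0000001000
Step 1 - Invert all bits: 1111110111
Step 2 - Add 1: 1111111000
Verification: 0000001000 + 1111111000 = 10000000000; discarding the end carry (carry out of the top bit) leaves the 10-bit value 0000000000, as required for x + (-x)



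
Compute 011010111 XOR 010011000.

XOR: 1 when bits differ
  011010111
^ 010011000
-----------
  001001111
Decimal: 215 ^ 152 = 79



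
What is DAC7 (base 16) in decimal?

Expand by place value (powers of 16):
Digit values: D = 13, A = 10, C = 12
DAC7 = 13 × 16^3 + 10 × 16^2 + 12 × 16^1 + 7 × 16^0
= 13 × 4096 + 10 × 256 + 12 × 16 + 7 × 1
= 53248 + 2560 + 192 + 7
= 56007



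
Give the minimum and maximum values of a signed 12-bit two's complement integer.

For 12-bit two's complement:
Minimum: -2^11 = -2048
Maximum: 2^11 - 1 = 2047



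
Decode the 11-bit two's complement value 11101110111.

Binary: 11101110111
Sign bit: 1 (negative)
Invert: 00010001000
Add 1:  00010001001
Magnitude: 00010001001 = 128 + 8 + 1 = 137
Value: -137



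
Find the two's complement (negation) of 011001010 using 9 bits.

Original: 011001010
Step 1 - Invert all bits: 100110101
Step 2 - Add 1: 100110110
Verification: 011001010 + 100110110 = 1000000000; discarding the end carry (carry out of the top bit) leaves the 9-bit value 000000000, as required for x + (-x)



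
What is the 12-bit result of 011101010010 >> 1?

Original: 011101010010 (decimal 1874)
Shift right by 1 position
Drop the 1 low bit; fill with zero on the left
Result: 001110101001 (decimal 937)
Equivalent: 1874 >> 1 = 1874 ÷ 2^1 = 937



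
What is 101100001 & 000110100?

AND: 1 only when both bits are 1
  101100001
& 000110100
-----------
  000100000
Decimal: 353 & 52 = 32



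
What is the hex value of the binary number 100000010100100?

Group into 4-bit nibbles from right:
  0100 = 4
  0000 = 0
  1010 = A
  0100 = 4
Result: 40A4



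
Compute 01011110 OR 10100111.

OR: 1 when either bit is 1
  01011110
| 10100111
----------
  11111111
Decimal: 94 | 167 = 255



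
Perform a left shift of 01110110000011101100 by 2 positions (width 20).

Original: 01110110000011101100 (decimal 483564)
Shift left by 2 positions
Append 2 zeros on the right and drop the 2 high bits that overflow the 20-bit width
Result: 11011000001110110000 (decimal 885680)
Equivalent: 483564 << 2 = 483564 × 2^2 = 1934256, truncated to 20 bits = 885680



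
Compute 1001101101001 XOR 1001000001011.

XOR: 1 when bits differ
  1001101101001
^ 1001000001011
---------------
  0000101100010
Decimal: 4969 ^ 4619 = 354



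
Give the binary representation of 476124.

Using repeated division by 2:
476124 ÷ 2 = 238062 remainder 0
238062 ÷ 2 = 119031 remainder 0
119031 ÷ 2 = 59515 remainder 1
59515 ÷ 2 = 29757 remainder 1
29757 ÷ 2 = 14878 remainder 1
14878 ÷ 2 = 7439 remainder 0
7439 ÷ 2 = 3719 remainder 1
3719 ÷ 2 = 1859 remainder 1
1859 ÷ 2 = 929 remainder 1
929 ÷ 2 = 464 remainder 1
464 ÷ 2 = 232 remainder 0
232 ÷ 2 = 116 remainder 0
116 ÷ 2 = 58 remainder 0
58 ÷ 2 = 29 remainder 0
29 ÷ 2 = 14 remainder 1
14 ÷ 2 = 7 remainder 0
7 ÷ 2 = 3 remainder 1
3 ÷ 2 = 1 remainder 1
1 ÷ 2 = 0 remainder 1
Reading remainders bottom to top: 1110100001111011100



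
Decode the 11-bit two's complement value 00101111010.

Binary: 00101111010
Sign bit: 0 (non-negative)
Read directly as an unsigned value:
00101111010 = 256 + 64 + 32 + 16 + 8 + 2 = 378
Value: 378



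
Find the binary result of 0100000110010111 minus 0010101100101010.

Method 1 - Direct subtraction (column by column from the right: bit − bit − borrow-in; if negative, add 2 and borrow 1 from the next column):
borrow: 0111110011010000
        0100000110010111
-       0010101100101010
------------------------
        0001011001101101

Method 2 - Add two's complement:
Two's complement of 0010101100101010: invert → 1101010011010101, add 1 → 1101010011010110
  0100000110010111
+ 1101010011010110
------------------
 10001011001101101  (end carry out of the top bit = 1)
Discarding the end carry: 0001011001101101
Decimal check:
  0100000110010111 = 16384 + 256 + 128 + 16 + 4 + 2 + 1 = 16791
  0010101100101010 = 8192 + 2048 + 512 + 256 + 32 + 8 + 2 = 11050
  16791 - 11050 = 5741, and 0001011001101101 = 4096 + 1024 + 512 + 64 + 32 + 8 + 4 + 1 = 5741 ✓



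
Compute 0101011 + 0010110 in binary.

Add column by column from the right: bit + bit + carry-in; write the sum mod 2, carry 1 when the sum is 2 or 3.
carry:  1111100
        0101011
+       0010110
---------------
       01000001
(the carry out of the leftmost column, 0, becomes the leading bit)
Decimal check:
  0101011 = 32 + 8 + 2 + 1 = 43
  0010110 = 16 + 4 + 2 = 22
  43 + 22 = 65, and 01000001 = 64 + 1 = 65 ✓



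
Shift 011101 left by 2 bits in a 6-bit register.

Original: 011101 (decimal 29)
Shift left by 2 positions
Append 2 zeros on the right and drop the 2 high bits that overflow the 6-bit width
Result: 110100 (decimal 52)
Equivalent: 29 << 2 = 29 × 2^2 = 116, truncated to 6 bits = 52



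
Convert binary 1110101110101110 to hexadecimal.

Group into 4-bit nibbles from right:
  1110 = E
  1011 = B
  1010 = A
  1110 = E
Result: EBAE



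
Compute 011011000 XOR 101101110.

XOR: 1 when bits differ
  011011000
^ 101101110
-----------
  110110110
Decimal: 216 ^ 366 = 438



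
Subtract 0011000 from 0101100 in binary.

Method 1 - Direct subtraction (column by column from the right: bit − bit − borrow-in; if negative, add 2 and borrow 1 from the next column):
borrow: 0100000
        0101100
-       0011000
---------------
        0010100

Method 2 - Add two's complement:
Two's complement of 0011000: invert → 1100111, add 1 → 1101000
  0101100
+ 1101000
---------
 10010100  (end carry out of the top bit = 1)
Discarding the end carry: 0010100
Decimal check:
  0101100 = 32 + 8 + 4 = 44
  0011000 = 16 + 8 = 24
  44 - 24 = 20, and 0010100 = 16 + 4 = 20 ✓



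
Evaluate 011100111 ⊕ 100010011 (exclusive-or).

XOR: 1 when bits differ
  011100111
^ 100010011
-----------
  111110100
Decimal: 231 ^ 275 = 500



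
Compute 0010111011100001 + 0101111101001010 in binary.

Add column by column from the right: bit + bit + carry-in; write the sum mod 2, carry 1 when the sum is 2 or 3.
carry:  1111111110000000
        0010111011100001
+       0101111101001010
------------------------
       01000111000101011
(the carry out of the leftmost column, 0, becomes the leading bit)
Decimal check:
  0010111011100001 = 8192 + 2048 + 1024 + 512 + 128 + 64 + 32 + 1 = 12001
  0101111101001010 = 16384 + 4096 + 2048 + 1024 + 512 + 256 + 64 + 8 + 2 = 24394
  12001 + 24394 = 36395, and 01000111000101011 = 32768 + 2048 + 1024 + 512 + 32 + 8 + 2 + 1 = 36395 ✓



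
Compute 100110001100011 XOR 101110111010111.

XOR: 1 when bits differ
  100110001100011
^ 101110111010111
-----------------
  001000110110100
Decimal: 19555 ^ 24023 = 4532



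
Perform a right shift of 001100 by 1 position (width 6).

Original: 001100 (decimal 12)
Shift right by 1 position
Drop the 1 low bit; fill with zero on the left
Result: 000110 (decimal 6)
Equivalent: 12 >> 1 = 12 ÷ 2^1 = 6



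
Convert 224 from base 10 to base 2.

Using repeated division by 2:
224 ÷ 2 = 112 remainder 0
112 ÷ 2 = 56 remainder 0
56 ÷ 2 = 28 remainder 0
28 ÷ 2 = 14 remainder 0
14 ÷ 2 = 7 remainder 0
7 ÷ 2 = 3 remainder 1
3 ÷ 2 = 1 remainder 1
1 ÷ 2 = 0 remainder 1
Reading remainders bottom to top: 11100000



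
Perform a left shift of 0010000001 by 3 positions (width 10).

Original: 0010000001 (decimal 129)
Shift left by 3 positions
Append 3 zeros on the right and drop the 3 high bits that overflow the 10-bit width
Result: 0000001000 (decimal 8)
Equivalent: 129 << 3 = 129 × 2^3 = 1032, truncated to 10 bits = 8



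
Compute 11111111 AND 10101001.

AND: 1 only when both bits are 1
  11111111
& 10101001
----------
  10101001
Decimal: 255 & 169 = 169



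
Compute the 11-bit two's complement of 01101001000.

Original: 01101001000
Step 1 - Invert all bits: 10010110111
Step 2 - Add 1: 10010111000
Verification: 01101001000 + 10010111000 = 100000000000; discarding the end carry (carry out of the top bit) leaves the 11-bit value 00000000000, as required for x + (-x)



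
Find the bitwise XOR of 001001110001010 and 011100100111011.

XOR: 1 when bits differ
  001001110001010
^ 011100100111011
-----------------
  010101010110001
Decimal: 5002 ^ 14651 = 10929



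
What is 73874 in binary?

Using repeated division by 2:
73874 ÷ 2 = 36937 remainder 0
36937 ÷ 2 = 18468 remainder 1
18468 ÷ 2 = 9234 remainder 0
9234 ÷ 2 = 4617 remainder 0
4617 ÷ 2 = 2308 remainder 1
2308 ÷ 2 = 1154 remainder 0
1154 ÷ 2 = 577 remainder 0
577 ÷ 2 = 288 remainder 1
288 ÷ 2 = 144 remainder 0
144 ÷ 2 = 72 remainder 0
72 ÷ 2 = 36 remainder 0
36 ÷ 2 = 18 remainder 0
18 ÷ 2 = 9 remainder 0
9 ÷ 2 = 4 remainder 1
4 ÷ 2 = 2 remainder 0
2 ÷ 2 = 1 remainder 0
1 ÷ 2 = 0 remainder 1
Reading remainders bottom to top: 10010000010010010



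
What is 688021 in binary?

Using repeated division by 2:
688021 ÷ 2 = 344010 remainder 1
344010 ÷ 2 = 172005 remainder 0
172005 ÷ 2 = 86002 remainder 1
86002 ÷ 2 = 43001 remainder 0
43001 ÷ 2 = 21500 remainder 1
21500 ÷ 2 = 10750 remainder 0
10750 ÷ 2 = 5375 remainder 0
5375 ÷ 2 = 2687 remainder 1
2687 ÷ 2 = 1343 remainder 1
1343 ÷ 2 = 671 remainder 1
671 ÷ 2 = 335 remainder 1
335 ÷ 2 = 167 remainder 1
167 ÷ 2 = 83 remainder 1
83 ÷ 2 = 41 remainder 1
41 ÷ 2 = 20 remainder 1
20 ÷ 2 = 10 remainder 0
10 ÷ 2 = 5 remainder 0
5 ÷ 2 = 2 remainder 1
2 ÷ 2 = 1 remainder 0
1 ÷ 2 = 0 remainder 1
Reading remainders bottom to top: 10100111111110010101



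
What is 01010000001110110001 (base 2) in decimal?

Sum of powers of 2 for each 1-bit:
2^0 + 2^4 + 2^5 + 2^7 + 2^8 + 2^9 + 2^16 + 2^18
= 1 + 16 + 32 + 128 + 256 + 512 + 65536 + 262144
= 328625



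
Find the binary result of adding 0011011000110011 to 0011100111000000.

Add column by column from the right: bit + bit + carry-in; write the sum mod 2, carry 1 when the sum is 2 or 3.
carry:  0110000000000000
        0011011000110011
+       0011100111000000
------------------------
       00110111111110011
(the carry out of the leftmost column, 0, becomes the leading bit)
Decimal check:
  0011011000110011 = 8192 + 4096 + 1024 + 512 + 32 + 16 + 2 + 1 = 13875
  0011100111000000 = 8192 + 4096 + 2048 + 256 + 128 + 64 = 14784
  13875 + 14784 = 28659, and 00110111111110011 = 16384 + 8192 + 2048 + 1024 + 512 + 256 + 128 + 64 + 32 + 16 + 2 + 1 = 28659 ✓



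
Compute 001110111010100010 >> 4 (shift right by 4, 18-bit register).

Original: 001110111010100010 (decimal 61090)
Shift right by 4 positions
Drop the 4 low bits; fill with zeros on the left
Result: 000000111011101010 (decimal 3818)
Equivalent: 61090 >> 4 = 61090 ÷ 2^4 = 3818



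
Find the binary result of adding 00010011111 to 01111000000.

Add column by column from the right: bit + bit + carry-in; write the sum mod 2, carry 1 when the sum is 2 or 3.
carry:  11100000000
        00010011111
+       01111000000
-------------------
       010001011111
(the carry out of the leftmost column, 0, becomes the leading bit)
Decimal check:
  00010011111 = 128 + 16 + 8 + 4 + 2 + 1 = 159
  01111000000 = 512 + 256 + 128 + 64 = 960
  159 + 960 = 1119, and 010001011111 = 1024 + 64 + 16 + 8 + 4 + 2 + 1 = 1119 ✓



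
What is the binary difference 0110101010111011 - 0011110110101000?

Method 1 - Direct subtraction (column by column from the right: bit − bit − borrow-in; if negative, add 2 and borrow 1 from the next column):
borrow: 0111101000000000
        0110101010111011
-       0011110110101000
------------------------
        0010110100010011

Method 2 - Add two's complement:
Two's complement of 0011110110101000: invert → 1100001001010111, add 1 → 1100001001011000
  0110101010111011
+ 1100001001011000
------------------
 10010110100010011  (end carry out of the top bit = 1)
Discarding the end carry: 0010110100010011
Decimal check:
  0110101010111011 = 16384 + 8192 + 2048 + 512 + 128 + 32 + 16 + 8 + 2 + 1 = 27323
  0011110110101000 = 8192 + 4096 + 2048 + 1024 + 256 + 128 + 32 + 8 = 15784
  27323 - 15784 = 11539, and 0010110100010011 = 8192 + 2048 + 1024 + 256 + 16 + 2 + 1 = 11539 ✓



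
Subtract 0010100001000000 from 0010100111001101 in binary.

Method 1 - Direct subtraction (column by column from the right: bit − bit − borrow-in; if negative, add 2 and borrow 1 from the next column):
borrow: 0000000000000000
        0010100111001101
-       0010100001000000
------------------------
        0000000110001101

Method 2 - Add two's complement:
Two's complement of 0010100001000000: invert → 1101011110111111, add 1 → 1101011111000000
  0010100111001101
+ 1101011111000000
------------------
 10000000110001101  (end carry out of the top bit = 1)
Discarding the end carry: 0000000110001101
Decimal check:
  0010100111001101 = 8192 + 2048 + 256 + 128 + 64 + 8 + 4 + 1 = 10701
  0010100001000000 = 8192 + 2048 + 64 = 10304
  10701 - 10304 = 397, and 0000000110001101 = 256 + 128 + 8 + 4 + 1 = 397 ✓



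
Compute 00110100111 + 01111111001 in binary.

Add column by column from the right: bit + bit + carry-in; write the sum mod 2, carry 1 when the sum is 2 or 3.
carry:  11111111110
        00110100111
+       01111111001
-------------------
       010110100000
(the carry out of the leftmost column, 0, becomes the leading bit)
Decimal check:
  00110100111 = 256 + 128 + 32 + 4 + 2 + 1 = 423
  01111111001 = 512 + 256 + 128 + 64 + 32 + 16 + 8 + 1 = 1017
  423 + 1017 = 1440, and 010110100000 = 1024 + 256 + 128 + 32 = 1440 ✓



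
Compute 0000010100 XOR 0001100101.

XOR: 1 when bits differ
  0000010100
^ 0001100101
------------
  0001110001
Decimal: 20 ^ 101 = 113



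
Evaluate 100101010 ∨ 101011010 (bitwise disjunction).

OR: 1 when either bit is 1
  100101010
| 101011010
-----------
  101111010
Decimal: 298 | 346 = 378



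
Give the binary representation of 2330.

Using repeated division by 2:
2330 ÷ 2 = 1165 remainder 0
1165 ÷ 2 = 582 remainder 1
582 ÷ 2 = 291 remainder 0
291 ÷ 2 = 145 remainder 1
145 ÷ 2 = 72 remainder 1
72 ÷ 2 = 36 remainder 0
36 ÷ 2 = 18 remainder 0
18 ÷ 2 = 9 remainder 0
9 ÷ 2 = 4 remainder 1
4 ÷ 2 = 2 remainder 0
2 ÷ 2 = 1 remainder 0
1 ÷ 2 = 0 remainder 1
Reading remainders bottom to top: 100100011010

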